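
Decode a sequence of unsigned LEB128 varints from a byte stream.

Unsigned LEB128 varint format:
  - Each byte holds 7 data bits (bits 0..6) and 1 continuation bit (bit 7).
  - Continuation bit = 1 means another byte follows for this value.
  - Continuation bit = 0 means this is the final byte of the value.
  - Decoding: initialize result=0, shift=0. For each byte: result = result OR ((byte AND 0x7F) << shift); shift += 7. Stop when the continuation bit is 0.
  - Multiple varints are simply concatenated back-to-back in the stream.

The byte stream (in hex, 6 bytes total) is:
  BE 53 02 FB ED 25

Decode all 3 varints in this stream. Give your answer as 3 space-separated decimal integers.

Answer: 10686 2 620283

Derivation:
  byte[0]=0xBE cont=1 payload=0x3E=62: acc |= 62<<0 -> acc=62 shift=7
  byte[1]=0x53 cont=0 payload=0x53=83: acc |= 83<<7 -> acc=10686 shift=14 [end]
Varint 1: bytes[0:2] = BE 53 -> value 10686 (2 byte(s))
  byte[2]=0x02 cont=0 payload=0x02=2: acc |= 2<<0 -> acc=2 shift=7 [end]
Varint 2: bytes[2:3] = 02 -> value 2 (1 byte(s))
  byte[3]=0xFB cont=1 payload=0x7B=123: acc |= 123<<0 -> acc=123 shift=7
  byte[4]=0xED cont=1 payload=0x6D=109: acc |= 109<<7 -> acc=14075 shift=14
  byte[5]=0x25 cont=0 payload=0x25=37: acc |= 37<<14 -> acc=620283 shift=21 [end]
Varint 3: bytes[3:6] = FB ED 25 -> value 620283 (3 byte(s))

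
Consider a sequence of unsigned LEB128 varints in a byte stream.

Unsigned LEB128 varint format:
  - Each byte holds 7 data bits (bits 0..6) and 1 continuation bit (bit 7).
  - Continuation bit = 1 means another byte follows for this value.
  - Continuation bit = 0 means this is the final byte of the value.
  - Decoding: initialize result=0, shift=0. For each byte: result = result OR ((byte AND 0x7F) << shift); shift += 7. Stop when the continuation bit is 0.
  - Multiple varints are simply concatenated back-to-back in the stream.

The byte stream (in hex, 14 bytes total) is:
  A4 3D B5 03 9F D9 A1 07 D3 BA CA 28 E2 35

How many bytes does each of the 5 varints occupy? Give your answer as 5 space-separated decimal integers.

Answer: 2 2 4 4 2

Derivation:
  byte[0]=0xA4 cont=1 payload=0x24=36: acc |= 36<<0 -> acc=36 shift=7
  byte[1]=0x3D cont=0 payload=0x3D=61: acc |= 61<<7 -> acc=7844 shift=14 [end]
Varint 1: bytes[0:2] = A4 3D -> value 7844 (2 byte(s))
  byte[2]=0xB5 cont=1 payload=0x35=53: acc |= 53<<0 -> acc=53 shift=7
  byte[3]=0x03 cont=0 payload=0x03=3: acc |= 3<<7 -> acc=437 shift=14 [end]
Varint 2: bytes[2:4] = B5 03 -> value 437 (2 byte(s))
  byte[4]=0x9F cont=1 payload=0x1F=31: acc |= 31<<0 -> acc=31 shift=7
  byte[5]=0xD9 cont=1 payload=0x59=89: acc |= 89<<7 -> acc=11423 shift=14
  byte[6]=0xA1 cont=1 payload=0x21=33: acc |= 33<<14 -> acc=552095 shift=21
  byte[7]=0x07 cont=0 payload=0x07=7: acc |= 7<<21 -> acc=15232159 shift=28 [end]
Varint 3: bytes[4:8] = 9F D9 A1 07 -> value 15232159 (4 byte(s))
  byte[8]=0xD3 cont=1 payload=0x53=83: acc |= 83<<0 -> acc=83 shift=7
  byte[9]=0xBA cont=1 payload=0x3A=58: acc |= 58<<7 -> acc=7507 shift=14
  byte[10]=0xCA cont=1 payload=0x4A=74: acc |= 74<<14 -> acc=1219923 shift=21
  byte[11]=0x28 cont=0 payload=0x28=40: acc |= 40<<21 -> acc=85106003 shift=28 [end]
Varint 4: bytes[8:12] = D3 BA CA 28 -> value 85106003 (4 byte(s))
  byte[12]=0xE2 cont=1 payload=0x62=98: acc |= 98<<0 -> acc=98 shift=7
  byte[13]=0x35 cont=0 payload=0x35=53: acc |= 53<<7 -> acc=6882 shift=14 [end]
Varint 5: bytes[12:14] = E2 35 -> value 6882 (2 byte(s))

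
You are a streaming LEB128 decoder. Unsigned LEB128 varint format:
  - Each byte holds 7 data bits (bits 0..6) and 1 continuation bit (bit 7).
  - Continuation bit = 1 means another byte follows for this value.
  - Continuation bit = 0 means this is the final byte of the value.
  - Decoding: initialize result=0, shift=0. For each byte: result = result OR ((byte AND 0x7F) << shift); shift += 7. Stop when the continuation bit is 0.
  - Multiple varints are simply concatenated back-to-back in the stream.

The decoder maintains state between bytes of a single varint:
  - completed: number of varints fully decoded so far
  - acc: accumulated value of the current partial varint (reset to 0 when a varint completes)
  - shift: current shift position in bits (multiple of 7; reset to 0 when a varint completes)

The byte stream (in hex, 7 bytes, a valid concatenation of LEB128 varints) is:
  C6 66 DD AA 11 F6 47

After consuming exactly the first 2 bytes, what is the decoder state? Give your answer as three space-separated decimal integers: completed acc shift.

byte[0]=0xC6 cont=1 payload=0x46: acc |= 70<<0 -> completed=0 acc=70 shift=7
byte[1]=0x66 cont=0 payload=0x66: varint #1 complete (value=13126); reset -> completed=1 acc=0 shift=0

Answer: 1 0 0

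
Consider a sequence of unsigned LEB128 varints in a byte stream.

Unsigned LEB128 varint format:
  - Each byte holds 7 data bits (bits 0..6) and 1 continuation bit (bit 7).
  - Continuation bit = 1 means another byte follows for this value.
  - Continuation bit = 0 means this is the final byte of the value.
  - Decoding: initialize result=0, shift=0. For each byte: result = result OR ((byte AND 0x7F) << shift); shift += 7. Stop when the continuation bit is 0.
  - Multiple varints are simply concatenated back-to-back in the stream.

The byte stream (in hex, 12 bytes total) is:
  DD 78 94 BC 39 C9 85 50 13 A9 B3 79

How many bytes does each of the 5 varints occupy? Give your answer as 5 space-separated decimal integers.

  byte[0]=0xDD cont=1 payload=0x5D=93: acc |= 93<<0 -> acc=93 shift=7
  byte[1]=0x78 cont=0 payload=0x78=120: acc |= 120<<7 -> acc=15453 shift=14 [end]
Varint 1: bytes[0:2] = DD 78 -> value 15453 (2 byte(s))
  byte[2]=0x94 cont=1 payload=0x14=20: acc |= 20<<0 -> acc=20 shift=7
  byte[3]=0xBC cont=1 payload=0x3C=60: acc |= 60<<7 -> acc=7700 shift=14
  byte[4]=0x39 cont=0 payload=0x39=57: acc |= 57<<14 -> acc=941588 shift=21 [end]
Varint 2: bytes[2:5] = 94 BC 39 -> value 941588 (3 byte(s))
  byte[5]=0xC9 cont=1 payload=0x49=73: acc |= 73<<0 -> acc=73 shift=7
  byte[6]=0x85 cont=1 payload=0x05=5: acc |= 5<<7 -> acc=713 shift=14
  byte[7]=0x50 cont=0 payload=0x50=80: acc |= 80<<14 -> acc=1311433 shift=21 [end]
Varint 3: bytes[5:8] = C9 85 50 -> value 1311433 (3 byte(s))
  byte[8]=0x13 cont=0 payload=0x13=19: acc |= 19<<0 -> acc=19 shift=7 [end]
Varint 4: bytes[8:9] = 13 -> value 19 (1 byte(s))
  byte[9]=0xA9 cont=1 payload=0x29=41: acc |= 41<<0 -> acc=41 shift=7
  byte[10]=0xB3 cont=1 payload=0x33=51: acc |= 51<<7 -> acc=6569 shift=14
  byte[11]=0x79 cont=0 payload=0x79=121: acc |= 121<<14 -> acc=1989033 shift=21 [end]
Varint 5: bytes[9:12] = A9 B3 79 -> value 1989033 (3 byte(s))

Answer: 2 3 3 1 3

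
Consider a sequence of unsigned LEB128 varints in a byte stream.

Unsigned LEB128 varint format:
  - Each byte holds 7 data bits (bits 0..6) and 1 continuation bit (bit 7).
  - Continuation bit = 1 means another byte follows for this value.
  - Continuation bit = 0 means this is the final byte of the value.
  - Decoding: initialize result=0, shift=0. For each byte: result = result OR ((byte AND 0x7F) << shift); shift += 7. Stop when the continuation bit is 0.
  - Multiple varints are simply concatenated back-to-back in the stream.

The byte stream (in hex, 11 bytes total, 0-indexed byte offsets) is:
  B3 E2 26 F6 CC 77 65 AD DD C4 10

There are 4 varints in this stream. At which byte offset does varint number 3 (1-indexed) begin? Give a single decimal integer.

Answer: 6

Derivation:
  byte[0]=0xB3 cont=1 payload=0x33=51: acc |= 51<<0 -> acc=51 shift=7
  byte[1]=0xE2 cont=1 payload=0x62=98: acc |= 98<<7 -> acc=12595 shift=14
  byte[2]=0x26 cont=0 payload=0x26=38: acc |= 38<<14 -> acc=635187 shift=21 [end]
Varint 1: bytes[0:3] = B3 E2 26 -> value 635187 (3 byte(s))
  byte[3]=0xF6 cont=1 payload=0x76=118: acc |= 118<<0 -> acc=118 shift=7
  byte[4]=0xCC cont=1 payload=0x4C=76: acc |= 76<<7 -> acc=9846 shift=14
  byte[5]=0x77 cont=0 payload=0x77=119: acc |= 119<<14 -> acc=1959542 shift=21 [end]
Varint 2: bytes[3:6] = F6 CC 77 -> value 1959542 (3 byte(s))
  byte[6]=0x65 cont=0 payload=0x65=101: acc |= 101<<0 -> acc=101 shift=7 [end]
Varint 3: bytes[6:7] = 65 -> value 101 (1 byte(s))
  byte[7]=0xAD cont=1 payload=0x2D=45: acc |= 45<<0 -> acc=45 shift=7
  byte[8]=0xDD cont=1 payload=0x5D=93: acc |= 93<<7 -> acc=11949 shift=14
  byte[9]=0xC4 cont=1 payload=0x44=68: acc |= 68<<14 -> acc=1126061 shift=21
  byte[10]=0x10 cont=0 payload=0x10=16: acc |= 16<<21 -> acc=34680493 shift=28 [end]
Varint 4: bytes[7:11] = AD DD C4 10 -> value 34680493 (4 byte(s))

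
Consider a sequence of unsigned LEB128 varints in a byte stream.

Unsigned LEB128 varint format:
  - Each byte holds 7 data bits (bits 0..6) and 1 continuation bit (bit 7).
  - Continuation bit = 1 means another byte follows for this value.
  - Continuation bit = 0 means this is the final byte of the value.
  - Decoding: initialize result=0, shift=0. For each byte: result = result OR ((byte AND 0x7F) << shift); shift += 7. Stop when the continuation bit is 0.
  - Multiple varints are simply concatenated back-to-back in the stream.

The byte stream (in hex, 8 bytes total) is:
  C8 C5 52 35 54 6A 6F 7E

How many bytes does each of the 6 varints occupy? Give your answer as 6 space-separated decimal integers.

  byte[0]=0xC8 cont=1 payload=0x48=72: acc |= 72<<0 -> acc=72 shift=7
  byte[1]=0xC5 cont=1 payload=0x45=69: acc |= 69<<7 -> acc=8904 shift=14
  byte[2]=0x52 cont=0 payload=0x52=82: acc |= 82<<14 -> acc=1352392 shift=21 [end]
Varint 1: bytes[0:3] = C8 C5 52 -> value 1352392 (3 byte(s))
  byte[3]=0x35 cont=0 payload=0x35=53: acc |= 53<<0 -> acc=53 shift=7 [end]
Varint 2: bytes[3:4] = 35 -> value 53 (1 byte(s))
  byte[4]=0x54 cont=0 payload=0x54=84: acc |= 84<<0 -> acc=84 shift=7 [end]
Varint 3: bytes[4:5] = 54 -> value 84 (1 byte(s))
  byte[5]=0x6A cont=0 payload=0x6A=106: acc |= 106<<0 -> acc=106 shift=7 [end]
Varint 4: bytes[5:6] = 6A -> value 106 (1 byte(s))
  byte[6]=0x6F cont=0 payload=0x6F=111: acc |= 111<<0 -> acc=111 shift=7 [end]
Varint 5: bytes[6:7] = 6F -> value 111 (1 byte(s))
  byte[7]=0x7E cont=0 payload=0x7E=126: acc |= 126<<0 -> acc=126 shift=7 [end]
Varint 6: bytes[7:8] = 7E -> value 126 (1 byte(s))

Answer: 3 1 1 1 1 1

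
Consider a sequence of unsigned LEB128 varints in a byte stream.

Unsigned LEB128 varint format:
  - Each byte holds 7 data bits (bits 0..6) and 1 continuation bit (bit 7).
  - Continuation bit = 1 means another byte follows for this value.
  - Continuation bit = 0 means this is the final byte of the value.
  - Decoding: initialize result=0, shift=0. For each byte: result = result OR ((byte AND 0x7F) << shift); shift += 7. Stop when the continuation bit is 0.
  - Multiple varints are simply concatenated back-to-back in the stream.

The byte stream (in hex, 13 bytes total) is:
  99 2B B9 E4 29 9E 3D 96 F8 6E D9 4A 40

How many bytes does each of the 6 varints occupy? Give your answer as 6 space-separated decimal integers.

Answer: 2 3 2 3 2 1

Derivation:
  byte[0]=0x99 cont=1 payload=0x19=25: acc |= 25<<0 -> acc=25 shift=7
  byte[1]=0x2B cont=0 payload=0x2B=43: acc |= 43<<7 -> acc=5529 shift=14 [end]
Varint 1: bytes[0:2] = 99 2B -> value 5529 (2 byte(s))
  byte[2]=0xB9 cont=1 payload=0x39=57: acc |= 57<<0 -> acc=57 shift=7
  byte[3]=0xE4 cont=1 payload=0x64=100: acc |= 100<<7 -> acc=12857 shift=14
  byte[4]=0x29 cont=0 payload=0x29=41: acc |= 41<<14 -> acc=684601 shift=21 [end]
Varint 2: bytes[2:5] = B9 E4 29 -> value 684601 (3 byte(s))
  byte[5]=0x9E cont=1 payload=0x1E=30: acc |= 30<<0 -> acc=30 shift=7
  byte[6]=0x3D cont=0 payload=0x3D=61: acc |= 61<<7 -> acc=7838 shift=14 [end]
Varint 3: bytes[5:7] = 9E 3D -> value 7838 (2 byte(s))
  byte[7]=0x96 cont=1 payload=0x16=22: acc |= 22<<0 -> acc=22 shift=7
  byte[8]=0xF8 cont=1 payload=0x78=120: acc |= 120<<7 -> acc=15382 shift=14
  byte[9]=0x6E cont=0 payload=0x6E=110: acc |= 110<<14 -> acc=1817622 shift=21 [end]
Varint 4: bytes[7:10] = 96 F8 6E -> value 1817622 (3 byte(s))
  byte[10]=0xD9 cont=1 payload=0x59=89: acc |= 89<<0 -> acc=89 shift=7
  byte[11]=0x4A cont=0 payload=0x4A=74: acc |= 74<<7 -> acc=9561 shift=14 [end]
Varint 5: bytes[10:12] = D9 4A -> value 9561 (2 byte(s))
  byte[12]=0x40 cont=0 payload=0x40=64: acc |= 64<<0 -> acc=64 shift=7 [end]
Varint 6: bytes[12:13] = 40 -> value 64 (1 byte(s))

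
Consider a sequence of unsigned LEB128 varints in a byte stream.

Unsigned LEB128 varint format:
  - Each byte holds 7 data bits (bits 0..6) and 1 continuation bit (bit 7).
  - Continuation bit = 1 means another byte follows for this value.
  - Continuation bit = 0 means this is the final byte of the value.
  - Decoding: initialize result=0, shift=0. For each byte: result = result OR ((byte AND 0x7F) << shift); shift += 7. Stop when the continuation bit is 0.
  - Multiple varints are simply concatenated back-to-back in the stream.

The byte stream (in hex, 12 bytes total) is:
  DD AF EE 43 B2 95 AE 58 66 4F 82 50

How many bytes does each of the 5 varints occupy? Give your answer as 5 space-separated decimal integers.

Answer: 4 4 1 1 2

Derivation:
  byte[0]=0xDD cont=1 payload=0x5D=93: acc |= 93<<0 -> acc=93 shift=7
  byte[1]=0xAF cont=1 payload=0x2F=47: acc |= 47<<7 -> acc=6109 shift=14
  byte[2]=0xEE cont=1 payload=0x6E=110: acc |= 110<<14 -> acc=1808349 shift=21
  byte[3]=0x43 cont=0 payload=0x43=67: acc |= 67<<21 -> acc=142317533 shift=28 [end]
Varint 1: bytes[0:4] = DD AF EE 43 -> value 142317533 (4 byte(s))
  byte[4]=0xB2 cont=1 payload=0x32=50: acc |= 50<<0 -> acc=50 shift=7
  byte[5]=0x95 cont=1 payload=0x15=21: acc |= 21<<7 -> acc=2738 shift=14
  byte[6]=0xAE cont=1 payload=0x2E=46: acc |= 46<<14 -> acc=756402 shift=21
  byte[7]=0x58 cont=0 payload=0x58=88: acc |= 88<<21 -> acc=185305778 shift=28 [end]
Varint 2: bytes[4:8] = B2 95 AE 58 -> value 185305778 (4 byte(s))
  byte[8]=0x66 cont=0 payload=0x66=102: acc |= 102<<0 -> acc=102 shift=7 [end]
Varint 3: bytes[8:9] = 66 -> value 102 (1 byte(s))
  byte[9]=0x4F cont=0 payload=0x4F=79: acc |= 79<<0 -> acc=79 shift=7 [end]
Varint 4: bytes[9:10] = 4F -> value 79 (1 byte(s))
  byte[10]=0x82 cont=1 payload=0x02=2: acc |= 2<<0 -> acc=2 shift=7
  byte[11]=0x50 cont=0 payload=0x50=80: acc |= 80<<7 -> acc=10242 shift=14 [end]
Varint 5: bytes[10:12] = 82 50 -> value 10242 (2 byte(s))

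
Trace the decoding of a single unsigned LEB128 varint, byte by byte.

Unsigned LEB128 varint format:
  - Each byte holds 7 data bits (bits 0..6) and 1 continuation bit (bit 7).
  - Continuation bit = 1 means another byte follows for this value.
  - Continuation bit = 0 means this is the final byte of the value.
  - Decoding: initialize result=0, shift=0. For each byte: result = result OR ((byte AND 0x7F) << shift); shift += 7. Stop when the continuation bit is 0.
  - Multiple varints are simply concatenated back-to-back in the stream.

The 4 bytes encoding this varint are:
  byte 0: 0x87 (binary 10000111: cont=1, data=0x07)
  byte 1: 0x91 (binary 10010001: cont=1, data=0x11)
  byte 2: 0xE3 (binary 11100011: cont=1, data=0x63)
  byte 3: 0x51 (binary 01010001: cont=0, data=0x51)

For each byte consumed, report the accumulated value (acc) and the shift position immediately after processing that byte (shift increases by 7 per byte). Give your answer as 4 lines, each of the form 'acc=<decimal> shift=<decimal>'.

byte 0=0x87: payload=0x07=7, contrib = 7<<0 = 7; acc -> 7, shift -> 7
byte 1=0x91: payload=0x11=17, contrib = 17<<7 = 2176; acc -> 2183, shift -> 14
byte 2=0xE3: payload=0x63=99, contrib = 99<<14 = 1622016; acc -> 1624199, shift -> 21
byte 3=0x51: payload=0x51=81, contrib = 81<<21 = 169869312; acc -> 171493511, shift -> 28

Answer: acc=7 shift=7
acc=2183 shift=14
acc=1624199 shift=21
acc=171493511 shift=28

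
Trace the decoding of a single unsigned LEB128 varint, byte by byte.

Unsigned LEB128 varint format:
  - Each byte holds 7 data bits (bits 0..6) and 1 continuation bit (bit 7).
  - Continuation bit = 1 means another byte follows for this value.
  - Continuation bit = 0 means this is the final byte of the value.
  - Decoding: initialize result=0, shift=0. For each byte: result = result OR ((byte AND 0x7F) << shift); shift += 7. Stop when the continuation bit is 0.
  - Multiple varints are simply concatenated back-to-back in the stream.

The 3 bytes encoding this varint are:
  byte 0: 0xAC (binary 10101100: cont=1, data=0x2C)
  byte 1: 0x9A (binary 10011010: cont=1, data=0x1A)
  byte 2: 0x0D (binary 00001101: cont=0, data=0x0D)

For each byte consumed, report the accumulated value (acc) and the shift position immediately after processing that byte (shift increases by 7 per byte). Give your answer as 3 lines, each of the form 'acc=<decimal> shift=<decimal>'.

Answer: acc=44 shift=7
acc=3372 shift=14
acc=216364 shift=21

Derivation:
byte 0=0xAC: payload=0x2C=44, contrib = 44<<0 = 44; acc -> 44, shift -> 7
byte 1=0x9A: payload=0x1A=26, contrib = 26<<7 = 3328; acc -> 3372, shift -> 14
byte 2=0x0D: payload=0x0D=13, contrib = 13<<14 = 212992; acc -> 216364, shift -> 21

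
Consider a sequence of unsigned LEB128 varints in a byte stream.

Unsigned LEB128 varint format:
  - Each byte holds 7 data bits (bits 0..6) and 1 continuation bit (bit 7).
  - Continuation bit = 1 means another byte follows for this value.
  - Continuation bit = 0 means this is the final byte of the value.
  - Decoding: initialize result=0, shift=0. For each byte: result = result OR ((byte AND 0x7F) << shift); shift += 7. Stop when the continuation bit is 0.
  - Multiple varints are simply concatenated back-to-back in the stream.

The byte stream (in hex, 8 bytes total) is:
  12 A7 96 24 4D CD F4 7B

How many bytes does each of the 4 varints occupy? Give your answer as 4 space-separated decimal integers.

  byte[0]=0x12 cont=0 payload=0x12=18: acc |= 18<<0 -> acc=18 shift=7 [end]
Varint 1: bytes[0:1] = 12 -> value 18 (1 byte(s))
  byte[1]=0xA7 cont=1 payload=0x27=39: acc |= 39<<0 -> acc=39 shift=7
  byte[2]=0x96 cont=1 payload=0x16=22: acc |= 22<<7 -> acc=2855 shift=14
  byte[3]=0x24 cont=0 payload=0x24=36: acc |= 36<<14 -> acc=592679 shift=21 [end]
Varint 2: bytes[1:4] = A7 96 24 -> value 592679 (3 byte(s))
  byte[4]=0x4D cont=0 payload=0x4D=77: acc |= 77<<0 -> acc=77 shift=7 [end]
Varint 3: bytes[4:5] = 4D -> value 77 (1 byte(s))
  byte[5]=0xCD cont=1 payload=0x4D=77: acc |= 77<<0 -> acc=77 shift=7
  byte[6]=0xF4 cont=1 payload=0x74=116: acc |= 116<<7 -> acc=14925 shift=14
  byte[7]=0x7B cont=0 payload=0x7B=123: acc |= 123<<14 -> acc=2030157 shift=21 [end]
Varint 4: bytes[5:8] = CD F4 7B -> value 2030157 (3 byte(s))

Answer: 1 3 1 3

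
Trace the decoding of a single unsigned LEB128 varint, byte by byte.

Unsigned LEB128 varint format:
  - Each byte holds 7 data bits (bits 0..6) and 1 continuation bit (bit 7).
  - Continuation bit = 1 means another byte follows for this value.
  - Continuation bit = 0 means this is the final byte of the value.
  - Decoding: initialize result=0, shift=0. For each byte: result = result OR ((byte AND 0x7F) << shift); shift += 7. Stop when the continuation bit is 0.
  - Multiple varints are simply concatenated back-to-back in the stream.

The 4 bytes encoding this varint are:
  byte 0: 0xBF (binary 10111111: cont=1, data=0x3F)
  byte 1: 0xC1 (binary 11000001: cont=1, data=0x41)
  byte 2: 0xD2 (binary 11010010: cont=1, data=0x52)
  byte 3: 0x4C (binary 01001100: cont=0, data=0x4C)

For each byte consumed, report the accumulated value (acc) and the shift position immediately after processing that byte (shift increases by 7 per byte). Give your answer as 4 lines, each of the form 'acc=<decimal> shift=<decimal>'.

Answer: acc=63 shift=7
acc=8383 shift=14
acc=1351871 shift=21
acc=160735423 shift=28

Derivation:
byte 0=0xBF: payload=0x3F=63, contrib = 63<<0 = 63; acc -> 63, shift -> 7
byte 1=0xC1: payload=0x41=65, contrib = 65<<7 = 8320; acc -> 8383, shift -> 14
byte 2=0xD2: payload=0x52=82, contrib = 82<<14 = 1343488; acc -> 1351871, shift -> 21
byte 3=0x4C: payload=0x4C=76, contrib = 76<<21 = 159383552; acc -> 160735423, shift -> 28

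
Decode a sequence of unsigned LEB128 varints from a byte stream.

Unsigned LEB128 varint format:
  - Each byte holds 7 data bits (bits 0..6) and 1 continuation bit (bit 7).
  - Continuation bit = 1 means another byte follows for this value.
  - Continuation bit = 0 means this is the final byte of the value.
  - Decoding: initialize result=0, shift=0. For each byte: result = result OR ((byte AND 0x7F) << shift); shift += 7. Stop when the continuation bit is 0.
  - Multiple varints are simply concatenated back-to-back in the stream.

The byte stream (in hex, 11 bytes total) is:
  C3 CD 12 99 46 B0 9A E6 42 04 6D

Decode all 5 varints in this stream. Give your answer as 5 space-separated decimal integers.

Answer: 304835 8985 140086576 4 109

Derivation:
  byte[0]=0xC3 cont=1 payload=0x43=67: acc |= 67<<0 -> acc=67 shift=7
  byte[1]=0xCD cont=1 payload=0x4D=77: acc |= 77<<7 -> acc=9923 shift=14
  byte[2]=0x12 cont=0 payload=0x12=18: acc |= 18<<14 -> acc=304835 shift=21 [end]
Varint 1: bytes[0:3] = C3 CD 12 -> value 304835 (3 byte(s))
  byte[3]=0x99 cont=1 payload=0x19=25: acc |= 25<<0 -> acc=25 shift=7
  byte[4]=0x46 cont=0 payload=0x46=70: acc |= 70<<7 -> acc=8985 shift=14 [end]
Varint 2: bytes[3:5] = 99 46 -> value 8985 (2 byte(s))
  byte[5]=0xB0 cont=1 payload=0x30=48: acc |= 48<<0 -> acc=48 shift=7
  byte[6]=0x9A cont=1 payload=0x1A=26: acc |= 26<<7 -> acc=3376 shift=14
  byte[7]=0xE6 cont=1 payload=0x66=102: acc |= 102<<14 -> acc=1674544 shift=21
  byte[8]=0x42 cont=0 payload=0x42=66: acc |= 66<<21 -> acc=140086576 shift=28 [end]
Varint 3: bytes[5:9] = B0 9A E6 42 -> value 140086576 (4 byte(s))
  byte[9]=0x04 cont=0 payload=0x04=4: acc |= 4<<0 -> acc=4 shift=7 [end]
Varint 4: bytes[9:10] = 04 -> value 4 (1 byte(s))
  byte[10]=0x6D cont=0 payload=0x6D=109: acc |= 109<<0 -> acc=109 shift=7 [end]
Varint 5: bytes[10:11] = 6D -> value 109 (1 byte(s))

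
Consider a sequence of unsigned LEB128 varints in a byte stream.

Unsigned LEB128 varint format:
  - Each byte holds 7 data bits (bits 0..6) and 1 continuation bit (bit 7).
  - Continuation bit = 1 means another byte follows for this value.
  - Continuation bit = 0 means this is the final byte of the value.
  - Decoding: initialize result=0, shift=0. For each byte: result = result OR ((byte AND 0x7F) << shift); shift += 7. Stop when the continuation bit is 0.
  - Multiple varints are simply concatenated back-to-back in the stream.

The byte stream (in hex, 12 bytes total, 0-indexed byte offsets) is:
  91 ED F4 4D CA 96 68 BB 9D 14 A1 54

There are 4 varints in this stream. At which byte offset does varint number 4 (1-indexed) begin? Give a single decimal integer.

Answer: 10

Derivation:
  byte[0]=0x91 cont=1 payload=0x11=17: acc |= 17<<0 -> acc=17 shift=7
  byte[1]=0xED cont=1 payload=0x6D=109: acc |= 109<<7 -> acc=13969 shift=14
  byte[2]=0xF4 cont=1 payload=0x74=116: acc |= 116<<14 -> acc=1914513 shift=21
  byte[3]=0x4D cont=0 payload=0x4D=77: acc |= 77<<21 -> acc=163395217 shift=28 [end]
Varint 1: bytes[0:4] = 91 ED F4 4D -> value 163395217 (4 byte(s))
  byte[4]=0xCA cont=1 payload=0x4A=74: acc |= 74<<0 -> acc=74 shift=7
  byte[5]=0x96 cont=1 payload=0x16=22: acc |= 22<<7 -> acc=2890 shift=14
  byte[6]=0x68 cont=0 payload=0x68=104: acc |= 104<<14 -> acc=1706826 shift=21 [end]
Varint 2: bytes[4:7] = CA 96 68 -> value 1706826 (3 byte(s))
  byte[7]=0xBB cont=1 payload=0x3B=59: acc |= 59<<0 -> acc=59 shift=7
  byte[8]=0x9D cont=1 payload=0x1D=29: acc |= 29<<7 -> acc=3771 shift=14
  byte[9]=0x14 cont=0 payload=0x14=20: acc |= 20<<14 -> acc=331451 shift=21 [end]
Varint 3: bytes[7:10] = BB 9D 14 -> value 331451 (3 byte(s))
  byte[10]=0xA1 cont=1 payload=0x21=33: acc |= 33<<0 -> acc=33 shift=7
  byte[11]=0x54 cont=0 payload=0x54=84: acc |= 84<<7 -> acc=10785 shift=14 [end]
Varint 4: bytes[10:12] = A1 54 -> value 10785 (2 byte(s))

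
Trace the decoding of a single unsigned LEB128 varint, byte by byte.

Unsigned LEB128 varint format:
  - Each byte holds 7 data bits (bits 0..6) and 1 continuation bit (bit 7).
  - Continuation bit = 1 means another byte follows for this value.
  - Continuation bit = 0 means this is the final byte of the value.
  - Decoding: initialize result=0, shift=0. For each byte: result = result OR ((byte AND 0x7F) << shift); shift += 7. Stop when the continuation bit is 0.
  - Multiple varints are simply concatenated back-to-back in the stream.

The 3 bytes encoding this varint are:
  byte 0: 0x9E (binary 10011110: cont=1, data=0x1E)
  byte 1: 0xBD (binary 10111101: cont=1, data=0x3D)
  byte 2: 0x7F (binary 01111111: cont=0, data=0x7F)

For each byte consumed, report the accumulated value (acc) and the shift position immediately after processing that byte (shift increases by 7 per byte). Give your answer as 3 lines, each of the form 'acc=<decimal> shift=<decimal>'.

byte 0=0x9E: payload=0x1E=30, contrib = 30<<0 = 30; acc -> 30, shift -> 7
byte 1=0xBD: payload=0x3D=61, contrib = 61<<7 = 7808; acc -> 7838, shift -> 14
byte 2=0x7F: payload=0x7F=127, contrib = 127<<14 = 2080768; acc -> 2088606, shift -> 21

Answer: acc=30 shift=7
acc=7838 shift=14
acc=2088606 shift=21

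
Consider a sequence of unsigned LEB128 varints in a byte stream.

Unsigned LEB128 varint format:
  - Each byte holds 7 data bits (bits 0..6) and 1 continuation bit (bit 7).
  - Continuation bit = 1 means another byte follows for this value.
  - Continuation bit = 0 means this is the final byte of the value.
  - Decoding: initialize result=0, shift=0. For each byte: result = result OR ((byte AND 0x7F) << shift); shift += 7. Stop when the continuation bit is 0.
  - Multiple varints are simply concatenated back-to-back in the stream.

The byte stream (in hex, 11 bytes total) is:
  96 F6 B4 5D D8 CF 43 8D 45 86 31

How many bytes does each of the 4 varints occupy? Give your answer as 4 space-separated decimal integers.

Answer: 4 3 2 2

Derivation:
  byte[0]=0x96 cont=1 payload=0x16=22: acc |= 22<<0 -> acc=22 shift=7
  byte[1]=0xF6 cont=1 payload=0x76=118: acc |= 118<<7 -> acc=15126 shift=14
  byte[2]=0xB4 cont=1 payload=0x34=52: acc |= 52<<14 -> acc=867094 shift=21
  byte[3]=0x5D cont=0 payload=0x5D=93: acc |= 93<<21 -> acc=195902230 shift=28 [end]
Varint 1: bytes[0:4] = 96 F6 B4 5D -> value 195902230 (4 byte(s))
  byte[4]=0xD8 cont=1 payload=0x58=88: acc |= 88<<0 -> acc=88 shift=7
  byte[5]=0xCF cont=1 payload=0x4F=79: acc |= 79<<7 -> acc=10200 shift=14
  byte[6]=0x43 cont=0 payload=0x43=67: acc |= 67<<14 -> acc=1107928 shift=21 [end]
Varint 2: bytes[4:7] = D8 CF 43 -> value 1107928 (3 byte(s))
  byte[7]=0x8D cont=1 payload=0x0D=13: acc |= 13<<0 -> acc=13 shift=7
  byte[8]=0x45 cont=0 payload=0x45=69: acc |= 69<<7 -> acc=8845 shift=14 [end]
Varint 3: bytes[7:9] = 8D 45 -> value 8845 (2 byte(s))
  byte[9]=0x86 cont=1 payload=0x06=6: acc |= 6<<0 -> acc=6 shift=7
  byte[10]=0x31 cont=0 payload=0x31=49: acc |= 49<<7 -> acc=6278 shift=14 [end]
Varint 4: bytes[9:11] = 86 31 -> value 6278 (2 byte(s))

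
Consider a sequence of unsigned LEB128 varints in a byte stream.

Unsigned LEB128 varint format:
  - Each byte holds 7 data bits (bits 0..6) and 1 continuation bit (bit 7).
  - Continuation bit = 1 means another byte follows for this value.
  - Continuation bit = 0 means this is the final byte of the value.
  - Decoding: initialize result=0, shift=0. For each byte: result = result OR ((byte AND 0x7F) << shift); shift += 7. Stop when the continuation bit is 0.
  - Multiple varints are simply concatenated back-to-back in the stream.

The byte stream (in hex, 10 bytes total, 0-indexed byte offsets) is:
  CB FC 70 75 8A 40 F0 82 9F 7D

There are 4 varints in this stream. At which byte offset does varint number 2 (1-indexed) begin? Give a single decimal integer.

  byte[0]=0xCB cont=1 payload=0x4B=75: acc |= 75<<0 -> acc=75 shift=7
  byte[1]=0xFC cont=1 payload=0x7C=124: acc |= 124<<7 -> acc=15947 shift=14
  byte[2]=0x70 cont=0 payload=0x70=112: acc |= 112<<14 -> acc=1850955 shift=21 [end]
Varint 1: bytes[0:3] = CB FC 70 -> value 1850955 (3 byte(s))
  byte[3]=0x75 cont=0 payload=0x75=117: acc |= 117<<0 -> acc=117 shift=7 [end]
Varint 2: bytes[3:4] = 75 -> value 117 (1 byte(s))
  byte[4]=0x8A cont=1 payload=0x0A=10: acc |= 10<<0 -> acc=10 shift=7
  byte[5]=0x40 cont=0 payload=0x40=64: acc |= 64<<7 -> acc=8202 shift=14 [end]
Varint 3: bytes[4:6] = 8A 40 -> value 8202 (2 byte(s))
  byte[6]=0xF0 cont=1 payload=0x70=112: acc |= 112<<0 -> acc=112 shift=7
  byte[7]=0x82 cont=1 payload=0x02=2: acc |= 2<<7 -> acc=368 shift=14
  byte[8]=0x9F cont=1 payload=0x1F=31: acc |= 31<<14 -> acc=508272 shift=21
  byte[9]=0x7D cont=0 payload=0x7D=125: acc |= 125<<21 -> acc=262652272 shift=28 [end]
Varint 4: bytes[6:10] = F0 82 9F 7D -> value 262652272 (4 byte(s))

Answer: 3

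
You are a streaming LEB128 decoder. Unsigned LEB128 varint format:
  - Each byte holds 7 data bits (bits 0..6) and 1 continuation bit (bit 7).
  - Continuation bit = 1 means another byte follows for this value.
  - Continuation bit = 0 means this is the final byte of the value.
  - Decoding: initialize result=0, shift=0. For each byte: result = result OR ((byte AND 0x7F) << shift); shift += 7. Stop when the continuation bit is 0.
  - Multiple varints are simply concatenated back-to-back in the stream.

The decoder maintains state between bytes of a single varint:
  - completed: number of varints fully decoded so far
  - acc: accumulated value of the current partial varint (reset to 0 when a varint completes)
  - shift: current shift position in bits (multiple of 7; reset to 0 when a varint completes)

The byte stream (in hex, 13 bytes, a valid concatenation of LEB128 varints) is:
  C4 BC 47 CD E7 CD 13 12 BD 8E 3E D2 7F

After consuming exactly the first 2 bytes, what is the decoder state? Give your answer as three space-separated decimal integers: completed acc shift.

byte[0]=0xC4 cont=1 payload=0x44: acc |= 68<<0 -> completed=0 acc=68 shift=7
byte[1]=0xBC cont=1 payload=0x3C: acc |= 60<<7 -> completed=0 acc=7748 shift=14

Answer: 0 7748 14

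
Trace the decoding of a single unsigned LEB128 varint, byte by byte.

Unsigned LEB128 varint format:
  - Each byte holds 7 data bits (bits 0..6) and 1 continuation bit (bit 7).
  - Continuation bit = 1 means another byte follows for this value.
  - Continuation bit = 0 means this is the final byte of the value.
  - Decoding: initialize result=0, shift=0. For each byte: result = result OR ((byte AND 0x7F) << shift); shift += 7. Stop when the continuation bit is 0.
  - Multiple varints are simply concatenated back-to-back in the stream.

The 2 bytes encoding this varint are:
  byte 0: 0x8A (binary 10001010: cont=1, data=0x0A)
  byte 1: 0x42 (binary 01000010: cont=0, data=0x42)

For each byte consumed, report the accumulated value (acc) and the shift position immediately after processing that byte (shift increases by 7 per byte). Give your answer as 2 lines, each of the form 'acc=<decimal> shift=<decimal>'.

Answer: acc=10 shift=7
acc=8458 shift=14

Derivation:
byte 0=0x8A: payload=0x0A=10, contrib = 10<<0 = 10; acc -> 10, shift -> 7
byte 1=0x42: payload=0x42=66, contrib = 66<<7 = 8448; acc -> 8458, shift -> 14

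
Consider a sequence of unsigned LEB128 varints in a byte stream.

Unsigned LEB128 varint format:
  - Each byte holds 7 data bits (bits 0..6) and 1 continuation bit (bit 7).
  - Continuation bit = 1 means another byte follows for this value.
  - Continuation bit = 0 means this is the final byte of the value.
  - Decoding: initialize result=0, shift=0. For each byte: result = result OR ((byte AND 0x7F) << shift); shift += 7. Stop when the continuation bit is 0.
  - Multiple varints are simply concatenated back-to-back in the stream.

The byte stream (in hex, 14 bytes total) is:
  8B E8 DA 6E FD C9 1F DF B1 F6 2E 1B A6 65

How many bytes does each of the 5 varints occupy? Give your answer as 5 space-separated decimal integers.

  byte[0]=0x8B cont=1 payload=0x0B=11: acc |= 11<<0 -> acc=11 shift=7
  byte[1]=0xE8 cont=1 payload=0x68=104: acc |= 104<<7 -> acc=13323 shift=14
  byte[2]=0xDA cont=1 payload=0x5A=90: acc |= 90<<14 -> acc=1487883 shift=21
  byte[3]=0x6E cont=0 payload=0x6E=110: acc |= 110<<21 -> acc=232174603 shift=28 [end]
Varint 1: bytes[0:4] = 8B E8 DA 6E -> value 232174603 (4 byte(s))
  byte[4]=0xFD cont=1 payload=0x7D=125: acc |= 125<<0 -> acc=125 shift=7
  byte[5]=0xC9 cont=1 payload=0x49=73: acc |= 73<<7 -> acc=9469 shift=14
  byte[6]=0x1F cont=0 payload=0x1F=31: acc |= 31<<14 -> acc=517373 shift=21 [end]
Varint 2: bytes[4:7] = FD C9 1F -> value 517373 (3 byte(s))
  byte[7]=0xDF cont=1 payload=0x5F=95: acc |= 95<<0 -> acc=95 shift=7
  byte[8]=0xB1 cont=1 payload=0x31=49: acc |= 49<<7 -> acc=6367 shift=14
  byte[9]=0xF6 cont=1 payload=0x76=118: acc |= 118<<14 -> acc=1939679 shift=21
  byte[10]=0x2E cont=0 payload=0x2E=46: acc |= 46<<21 -> acc=98408671 shift=28 [end]
Varint 3: bytes[7:11] = DF B1 F6 2E -> value 98408671 (4 byte(s))
  byte[11]=0x1B cont=0 payload=0x1B=27: acc |= 27<<0 -> acc=27 shift=7 [end]
Varint 4: bytes[11:12] = 1B -> value 27 (1 byte(s))
  byte[12]=0xA6 cont=1 payload=0x26=38: acc |= 38<<0 -> acc=38 shift=7
  byte[13]=0x65 cont=0 payload=0x65=101: acc |= 101<<7 -> acc=12966 shift=14 [end]
Varint 5: bytes[12:14] = A6 65 -> value 12966 (2 byte(s))

Answer: 4 3 4 1 2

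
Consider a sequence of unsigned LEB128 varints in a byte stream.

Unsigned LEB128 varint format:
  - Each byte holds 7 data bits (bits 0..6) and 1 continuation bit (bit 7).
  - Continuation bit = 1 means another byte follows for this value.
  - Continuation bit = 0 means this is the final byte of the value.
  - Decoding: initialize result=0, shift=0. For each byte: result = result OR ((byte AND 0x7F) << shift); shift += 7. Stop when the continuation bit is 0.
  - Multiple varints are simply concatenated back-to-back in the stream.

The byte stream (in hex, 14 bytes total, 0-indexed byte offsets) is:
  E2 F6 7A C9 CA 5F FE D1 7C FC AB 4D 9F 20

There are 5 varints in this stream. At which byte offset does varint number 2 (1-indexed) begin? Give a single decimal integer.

  byte[0]=0xE2 cont=1 payload=0x62=98: acc |= 98<<0 -> acc=98 shift=7
  byte[1]=0xF6 cont=1 payload=0x76=118: acc |= 118<<7 -> acc=15202 shift=14
  byte[2]=0x7A cont=0 payload=0x7A=122: acc |= 122<<14 -> acc=2014050 shift=21 [end]
Varint 1: bytes[0:3] = E2 F6 7A -> value 2014050 (3 byte(s))
  byte[3]=0xC9 cont=1 payload=0x49=73: acc |= 73<<0 -> acc=73 shift=7
  byte[4]=0xCA cont=1 payload=0x4A=74: acc |= 74<<7 -> acc=9545 shift=14
  byte[5]=0x5F cont=0 payload=0x5F=95: acc |= 95<<14 -> acc=1566025 shift=21 [end]
Varint 2: bytes[3:6] = C9 CA 5F -> value 1566025 (3 byte(s))
  byte[6]=0xFE cont=1 payload=0x7E=126: acc |= 126<<0 -> acc=126 shift=7
  byte[7]=0xD1 cont=1 payload=0x51=81: acc |= 81<<7 -> acc=10494 shift=14
  byte[8]=0x7C cont=0 payload=0x7C=124: acc |= 124<<14 -> acc=2042110 shift=21 [end]
Varint 3: bytes[6:9] = FE D1 7C -> value 2042110 (3 byte(s))
  byte[9]=0xFC cont=1 payload=0x7C=124: acc |= 124<<0 -> acc=124 shift=7
  byte[10]=0xAB cont=1 payload=0x2B=43: acc |= 43<<7 -> acc=5628 shift=14
  byte[11]=0x4D cont=0 payload=0x4D=77: acc |= 77<<14 -> acc=1267196 shift=21 [end]
Varint 4: bytes[9:12] = FC AB 4D -> value 1267196 (3 byte(s))
  byte[12]=0x9F cont=1 payload=0x1F=31: acc |= 31<<0 -> acc=31 shift=7
  byte[13]=0x20 cont=0 payload=0x20=32: acc |= 32<<7 -> acc=4127 shift=14 [end]
Varint 5: bytes[12:14] = 9F 20 -> value 4127 (2 byte(s))

Answer: 3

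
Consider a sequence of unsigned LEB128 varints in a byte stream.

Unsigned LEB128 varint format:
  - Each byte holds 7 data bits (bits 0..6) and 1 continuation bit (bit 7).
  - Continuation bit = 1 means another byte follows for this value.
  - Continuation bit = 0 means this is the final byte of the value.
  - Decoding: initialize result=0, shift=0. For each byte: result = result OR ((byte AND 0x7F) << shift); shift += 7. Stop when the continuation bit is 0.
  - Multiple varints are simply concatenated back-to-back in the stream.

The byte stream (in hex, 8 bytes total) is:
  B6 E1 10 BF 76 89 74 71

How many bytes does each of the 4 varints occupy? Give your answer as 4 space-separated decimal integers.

  byte[0]=0xB6 cont=1 payload=0x36=54: acc |= 54<<0 -> acc=54 shift=7
  byte[1]=0xE1 cont=1 payload=0x61=97: acc |= 97<<7 -> acc=12470 shift=14
  byte[2]=0x10 cont=0 payload=0x10=16: acc |= 16<<14 -> acc=274614 shift=21 [end]
Varint 1: bytes[0:3] = B6 E1 10 -> value 274614 (3 byte(s))
  byte[3]=0xBF cont=1 payload=0x3F=63: acc |= 63<<0 -> acc=63 shift=7
  byte[4]=0x76 cont=0 payload=0x76=118: acc |= 118<<7 -> acc=15167 shift=14 [end]
Varint 2: bytes[3:5] = BF 76 -> value 15167 (2 byte(s))
  byte[5]=0x89 cont=1 payload=0x09=9: acc |= 9<<0 -> acc=9 shift=7
  byte[6]=0x74 cont=0 payload=0x74=116: acc |= 116<<7 -> acc=14857 shift=14 [end]
Varint 3: bytes[5:7] = 89 74 -> value 14857 (2 byte(s))
  byte[7]=0x71 cont=0 payload=0x71=113: acc |= 113<<0 -> acc=113 shift=7 [end]
Varint 4: bytes[7:8] = 71 -> value 113 (1 byte(s))

Answer: 3 2 2 1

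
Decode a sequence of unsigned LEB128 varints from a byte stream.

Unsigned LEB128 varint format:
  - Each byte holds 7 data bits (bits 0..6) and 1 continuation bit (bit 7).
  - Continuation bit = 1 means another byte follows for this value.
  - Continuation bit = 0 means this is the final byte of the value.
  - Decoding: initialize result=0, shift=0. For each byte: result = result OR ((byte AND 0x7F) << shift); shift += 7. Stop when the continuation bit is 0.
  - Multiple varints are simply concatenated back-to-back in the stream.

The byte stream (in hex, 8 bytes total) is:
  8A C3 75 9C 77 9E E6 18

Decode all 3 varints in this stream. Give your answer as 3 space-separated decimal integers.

Answer: 1925514 15260 406302

Derivation:
  byte[0]=0x8A cont=1 payload=0x0A=10: acc |= 10<<0 -> acc=10 shift=7
  byte[1]=0xC3 cont=1 payload=0x43=67: acc |= 67<<7 -> acc=8586 shift=14
  byte[2]=0x75 cont=0 payload=0x75=117: acc |= 117<<14 -> acc=1925514 shift=21 [end]
Varint 1: bytes[0:3] = 8A C3 75 -> value 1925514 (3 byte(s))
  byte[3]=0x9C cont=1 payload=0x1C=28: acc |= 28<<0 -> acc=28 shift=7
  byte[4]=0x77 cont=0 payload=0x77=119: acc |= 119<<7 -> acc=15260 shift=14 [end]
Varint 2: bytes[3:5] = 9C 77 -> value 15260 (2 byte(s))
  byte[5]=0x9E cont=1 payload=0x1E=30: acc |= 30<<0 -> acc=30 shift=7
  byte[6]=0xE6 cont=1 payload=0x66=102: acc |= 102<<7 -> acc=13086 shift=14
  byte[7]=0x18 cont=0 payload=0x18=24: acc |= 24<<14 -> acc=406302 shift=21 [end]
Varint 3: bytes[5:8] = 9E E6 18 -> value 406302 (3 byte(s))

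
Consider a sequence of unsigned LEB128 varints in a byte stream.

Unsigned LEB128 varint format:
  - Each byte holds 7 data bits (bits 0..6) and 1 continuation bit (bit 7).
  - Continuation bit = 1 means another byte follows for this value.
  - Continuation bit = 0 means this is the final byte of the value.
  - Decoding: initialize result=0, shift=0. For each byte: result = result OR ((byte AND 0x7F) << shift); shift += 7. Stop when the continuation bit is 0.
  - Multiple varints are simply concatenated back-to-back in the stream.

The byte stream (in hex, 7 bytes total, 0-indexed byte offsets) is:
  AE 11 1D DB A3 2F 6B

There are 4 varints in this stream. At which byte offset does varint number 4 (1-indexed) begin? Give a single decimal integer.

Answer: 6

Derivation:
  byte[0]=0xAE cont=1 payload=0x2E=46: acc |= 46<<0 -> acc=46 shift=7
  byte[1]=0x11 cont=0 payload=0x11=17: acc |= 17<<7 -> acc=2222 shift=14 [end]
Varint 1: bytes[0:2] = AE 11 -> value 2222 (2 byte(s))
  byte[2]=0x1D cont=0 payload=0x1D=29: acc |= 29<<0 -> acc=29 shift=7 [end]
Varint 2: bytes[2:3] = 1D -> value 29 (1 byte(s))
  byte[3]=0xDB cont=1 payload=0x5B=91: acc |= 91<<0 -> acc=91 shift=7
  byte[4]=0xA3 cont=1 payload=0x23=35: acc |= 35<<7 -> acc=4571 shift=14
  byte[5]=0x2F cont=0 payload=0x2F=47: acc |= 47<<14 -> acc=774619 shift=21 [end]
Varint 3: bytes[3:6] = DB A3 2F -> value 774619 (3 byte(s))
  byte[6]=0x6B cont=0 payload=0x6B=107: acc |= 107<<0 -> acc=107 shift=7 [end]
Varint 4: bytes[6:7] = 6B -> value 107 (1 byte(s))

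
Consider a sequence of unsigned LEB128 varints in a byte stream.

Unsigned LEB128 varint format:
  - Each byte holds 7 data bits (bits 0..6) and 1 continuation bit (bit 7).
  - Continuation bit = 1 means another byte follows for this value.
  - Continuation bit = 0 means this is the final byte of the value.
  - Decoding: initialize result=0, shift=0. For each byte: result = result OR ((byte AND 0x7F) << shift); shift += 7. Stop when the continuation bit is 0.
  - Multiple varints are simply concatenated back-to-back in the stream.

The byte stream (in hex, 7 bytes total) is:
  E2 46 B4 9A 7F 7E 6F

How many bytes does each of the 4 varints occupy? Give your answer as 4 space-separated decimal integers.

  byte[0]=0xE2 cont=1 payload=0x62=98: acc |= 98<<0 -> acc=98 shift=7
  byte[1]=0x46 cont=0 payload=0x46=70: acc |= 70<<7 -> acc=9058 shift=14 [end]
Varint 1: bytes[0:2] = E2 46 -> value 9058 (2 byte(s))
  byte[2]=0xB4 cont=1 payload=0x34=52: acc |= 52<<0 -> acc=52 shift=7
  byte[3]=0x9A cont=1 payload=0x1A=26: acc |= 26<<7 -> acc=3380 shift=14
  byte[4]=0x7F cont=0 payload=0x7F=127: acc |= 127<<14 -> acc=2084148 shift=21 [end]
Varint 2: bytes[2:5] = B4 9A 7F -> value 2084148 (3 byte(s))
  byte[5]=0x7E cont=0 payload=0x7E=126: acc |= 126<<0 -> acc=126 shift=7 [end]
Varint 3: bytes[5:6] = 7E -> value 126 (1 byte(s))
  byte[6]=0x6F cont=0 payload=0x6F=111: acc |= 111<<0 -> acc=111 shift=7 [end]
Varint 4: bytes[6:7] = 6F -> value 111 (1 byte(s))

Answer: 2 3 1 1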